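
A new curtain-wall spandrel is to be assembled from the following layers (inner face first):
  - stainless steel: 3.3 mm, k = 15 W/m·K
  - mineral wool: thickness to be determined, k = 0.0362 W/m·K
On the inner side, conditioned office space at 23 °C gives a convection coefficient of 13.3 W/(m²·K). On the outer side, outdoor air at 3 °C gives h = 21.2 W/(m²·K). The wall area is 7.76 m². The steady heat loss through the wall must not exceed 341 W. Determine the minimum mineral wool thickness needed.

L ≈ 12 mm

Series thermal resistances:
R_inner film = 1/(h_i·A) = 1/(13.3×7.76) = 0.009689 K/W
R_stainless steel = L/(kA) = 0.0033/(15×7.76) = 2.835×10^-5 K/W
R_outer film = 1/(h_o·A) = 1/(21.2×7.76) = 0.006079 K/W
Sum of the known resistances R_other = 0.0158 K/W
Required total resistance R_tot = ΔT/Q_allow = 20/341 = 0.05865 K/W
R_mineral wool = R_tot − R_other = 0.04285 K/W
L = R·k·A = 0.04285×0.0362×7.76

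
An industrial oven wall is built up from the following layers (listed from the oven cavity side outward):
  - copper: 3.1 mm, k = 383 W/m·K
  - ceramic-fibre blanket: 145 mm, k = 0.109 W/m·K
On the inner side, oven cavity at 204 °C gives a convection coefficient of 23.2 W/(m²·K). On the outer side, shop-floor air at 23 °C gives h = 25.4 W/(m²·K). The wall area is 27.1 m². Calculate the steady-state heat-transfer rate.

Q ≈ 3470 W

Model the wall as resistances in series:
R_inner film = 1/(h_i·A) = 1/(23.2×27.1) = 0.001591 K/W
R_copper = L/(kA) = 0.0031/(383×27.1) = 2.987×10^-7 K/W
R_ceramic-fibre blanket = L/(kA) = 0.145/(0.109×27.1) = 0.04909 K/W
R_outer film = 1/(h_o·A) = 1/(25.4×27.1) = 0.001453 K/W
R_total = 0.05213 K/W
Q = ΔT / R_total = 181 / 0.05213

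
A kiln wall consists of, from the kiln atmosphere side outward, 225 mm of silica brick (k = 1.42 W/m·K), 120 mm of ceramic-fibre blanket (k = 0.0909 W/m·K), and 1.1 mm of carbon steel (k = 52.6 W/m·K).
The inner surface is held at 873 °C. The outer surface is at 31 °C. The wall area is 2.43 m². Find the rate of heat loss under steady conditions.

Q ≈ 1380 W

Treating each layer as a thermal resistance in series:
R_silica brick = L/(kA) = 0.225/(1.42×2.43) = 0.06521 K/W
R_ceramic-fibre blanket = L/(kA) = 0.12/(0.0909×2.43) = 0.5433 K/W
R_carbon steel = L/(kA) = 0.0011/(52.6×2.43) = 8.606×10^-6 K/W
R_total = 0.6085 K/W
Q = ΔT / R_total = 842 / 0.6085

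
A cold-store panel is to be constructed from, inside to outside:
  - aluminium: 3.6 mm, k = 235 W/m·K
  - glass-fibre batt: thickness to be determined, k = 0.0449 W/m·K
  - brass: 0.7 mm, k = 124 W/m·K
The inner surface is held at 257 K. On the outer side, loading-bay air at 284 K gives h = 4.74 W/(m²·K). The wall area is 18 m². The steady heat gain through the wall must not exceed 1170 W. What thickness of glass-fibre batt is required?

L ≈ 9.18 mm

Treating each layer as a thermal resistance in series:
R_aluminium = L/(kA) = 0.0036/(235×18) = 8.511×10^-7 K/W
R_brass = L/(kA) = 0.0007/(124×18) = 3.136×10^-7 K/W
R_outer film = 1/(h_o·A) = 1/(4.74×18) = 0.01172 K/W
Sum of the known resistances R_other = 0.01172 K/W
Required total resistance R_tot = ΔT/Q_allow = 27/1170 = 0.02308 K/W
R_glass-fibre batt = R_tot − R_other = 0.01136 K/W
L = R·k·A = 0.01136×0.0449×18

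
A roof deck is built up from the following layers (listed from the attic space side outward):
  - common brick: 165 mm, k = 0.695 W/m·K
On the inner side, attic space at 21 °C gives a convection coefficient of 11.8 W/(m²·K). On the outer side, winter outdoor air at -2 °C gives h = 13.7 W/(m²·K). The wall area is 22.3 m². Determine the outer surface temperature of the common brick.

Thermal resistances in series:
R_inner film = 1/(h_i·A) = 1/(11.8×22.3) = 0.0038 K/W
R_common brick = L/(kA) = 0.165/(0.695×22.3) = 0.01065 K/W
R_outer film = 1/(h_o·A) = 1/(13.7×22.3) = 0.003273 K/W
R_total = 0.01772 K/W;  Q = ΔT/R_total = 23/0.01772 = 1298 W
T_interface = T_inner − Q·ΣR(inner→interface) = 21 − 1300×0.01445

T ≈ 2.25 °C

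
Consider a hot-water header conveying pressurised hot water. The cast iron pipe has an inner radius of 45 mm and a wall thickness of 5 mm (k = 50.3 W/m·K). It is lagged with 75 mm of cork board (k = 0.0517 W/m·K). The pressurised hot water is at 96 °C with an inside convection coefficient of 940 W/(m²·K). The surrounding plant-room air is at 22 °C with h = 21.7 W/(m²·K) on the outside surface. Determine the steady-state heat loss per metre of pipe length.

q′ ≈ 25.7 W/m

Treating each annulus and film as a series resistance:
R_inner film = 1/(h_i·2πr₁L) = 1/(940×2π×0.045×1) = 0.003763 K/W
R_cast iron pipe wall = ln(50/45)/(2π×50.3×1) = 3.334×10^-4 K/W
R_cork board = ln(125/50)/(2π×0.0517×1) = 2.821 K/W
R_outer film = 1/(h_o·2πr_oL) = 1/(21.7×2π×0.125×1) = 0.05867 K/W
R_total = 2.884 K/W
Q = ΔT/R_total = 74/2.884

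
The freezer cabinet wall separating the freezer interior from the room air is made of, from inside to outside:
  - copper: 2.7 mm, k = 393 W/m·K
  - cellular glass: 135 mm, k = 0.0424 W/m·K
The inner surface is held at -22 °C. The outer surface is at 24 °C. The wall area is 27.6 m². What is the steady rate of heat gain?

Thermal resistances in series:
R_copper = L/(kA) = 0.0027/(393×27.6) = 2.489×10^-7 K/W
R_cellular glass = L/(kA) = 0.135/(0.0424×27.6) = 0.1154 K/W
R_total = 0.1154 K/W
Q = ΔT / R_total = 46 / 0.1154

Q ≈ 399 W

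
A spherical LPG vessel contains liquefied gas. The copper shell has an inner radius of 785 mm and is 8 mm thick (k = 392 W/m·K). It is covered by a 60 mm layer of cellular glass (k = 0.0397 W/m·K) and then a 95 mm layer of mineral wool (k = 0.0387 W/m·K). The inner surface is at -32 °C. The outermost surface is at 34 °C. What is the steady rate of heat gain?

Radial (spherical) resistances in series:
R_copper shell = (1/0.785 − 1/0.793)/(4π×392) = 2.609×10^-6 K/W
R_cellular glass = (1/0.793 − 1/0.853)/(4π×0.0397) = 0.1778 K/W
R_mineral wool = (1/0.853 − 1/0.948)/(4π×0.0387) = 0.2416 K/W
R_total = 0.4194 K/W
Q = ΔT/R_total = 66/0.4194

Q ≈ 157 W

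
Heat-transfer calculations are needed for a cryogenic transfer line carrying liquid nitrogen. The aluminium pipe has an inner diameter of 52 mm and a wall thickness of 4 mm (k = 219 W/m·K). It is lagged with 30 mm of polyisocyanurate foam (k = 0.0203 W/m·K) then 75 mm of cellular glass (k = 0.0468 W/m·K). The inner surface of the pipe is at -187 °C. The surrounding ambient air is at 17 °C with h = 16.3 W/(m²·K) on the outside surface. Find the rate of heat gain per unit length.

q′ ≈ 24.7 W/m

Cylindrical conduction, so R = ln(r₂/r₁)/(2πkL) per layer, in series:
R_aluminium pipe wall = ln(30/26)/(2π×219×1) = 1.04×10^-4 K/W
R_polyisocyanurate foam = ln(60/30)/(2π×0.0203×1) = 5.434 K/W
R_cellular glass = ln(135/60)/(2π×0.0468×1) = 2.758 K/W
R_outer film = 1/(h_o·2πr_oL) = 1/(16.3×2π×0.135×1) = 0.07233 K/W
R_total = 8.265 K/W
Q = ΔT/R_total = 204/8.265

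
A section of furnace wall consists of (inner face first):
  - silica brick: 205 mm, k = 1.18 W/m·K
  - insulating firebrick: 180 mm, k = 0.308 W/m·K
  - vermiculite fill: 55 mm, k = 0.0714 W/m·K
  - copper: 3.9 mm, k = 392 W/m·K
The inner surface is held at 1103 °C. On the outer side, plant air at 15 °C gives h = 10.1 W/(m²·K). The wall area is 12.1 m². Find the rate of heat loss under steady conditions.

Treating each layer as a thermal resistance in series:
R_silica brick = L/(kA) = 0.205/(1.18×12.1) = 0.01436 K/W
R_insulating firebrick = L/(kA) = 0.18/(0.308×12.1) = 0.0483 K/W
R_vermiculite fill = L/(kA) = 0.055/(0.0714×12.1) = 0.06366 K/W
R_copper = L/(kA) = 0.0039/(392×12.1) = 8.222×10^-7 K/W
R_outer film = 1/(h_o·A) = 1/(10.1×12.1) = 0.008183 K/W
R_total = 0.1345 K/W
Q = ΔT / R_total = 1088 / 0.1345

Q ≈ 8090 W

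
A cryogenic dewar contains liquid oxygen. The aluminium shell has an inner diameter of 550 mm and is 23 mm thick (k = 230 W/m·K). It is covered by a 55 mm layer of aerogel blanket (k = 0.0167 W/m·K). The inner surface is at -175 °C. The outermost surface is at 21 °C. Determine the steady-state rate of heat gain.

Radial (spherical) resistances in series:
R_aluminium shell = (1/0.275 − 1/0.298)/(4π×230) = 9.71×10^-5 K/W
R_aerogel blanket = (1/0.298 − 1/0.353)/(4π×0.0167) = 2.491 K/W
R_total = 2.492 K/W
Q = ΔT/R_total = 196/2.492

Q ≈ 78.7 W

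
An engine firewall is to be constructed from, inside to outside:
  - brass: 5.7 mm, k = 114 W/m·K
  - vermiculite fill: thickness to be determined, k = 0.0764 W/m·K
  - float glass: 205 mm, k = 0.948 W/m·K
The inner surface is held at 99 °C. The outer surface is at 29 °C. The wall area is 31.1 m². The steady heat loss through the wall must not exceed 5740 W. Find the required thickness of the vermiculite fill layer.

Treating each layer as a thermal resistance in series:
R_brass = L/(kA) = 0.0057/(114×31.1) = 1.608×10^-6 K/W
R_float glass = L/(kA) = 0.205/(0.948×31.1) = 0.006953 K/W
Sum of the known resistances R_other = 0.006955 K/W
Required total resistance R_tot = ΔT/Q_allow = 70/5740 = 0.0122 K/W
R_vermiculite fill = R_tot − R_other = 0.00524 K/W
L = R·k·A = 0.00524×0.0764×31.1

L ≈ 12.5 mm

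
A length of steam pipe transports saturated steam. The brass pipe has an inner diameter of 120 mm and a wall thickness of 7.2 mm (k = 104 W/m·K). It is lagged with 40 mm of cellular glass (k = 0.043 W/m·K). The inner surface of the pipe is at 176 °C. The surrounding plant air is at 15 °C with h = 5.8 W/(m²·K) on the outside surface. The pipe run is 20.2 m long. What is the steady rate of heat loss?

Q ≈ 1640 W

Per-layer cylindrical resistances, series-summed:
R_brass pipe wall = ln(67.2/60)/(2π×104×20.2) = 8.586×10^-6 K/W
R_cellular glass = ln(107.2/67.2)/(2π×0.043×20.2) = 0.08557 K/W
R_outer film = 1/(h_o·2πr_oL) = 1/(5.8×2π×0.1072×20.2) = 0.01267 K/W
R_total = 0.09825 K/W
Q = ΔT/R_total = 161/0.09825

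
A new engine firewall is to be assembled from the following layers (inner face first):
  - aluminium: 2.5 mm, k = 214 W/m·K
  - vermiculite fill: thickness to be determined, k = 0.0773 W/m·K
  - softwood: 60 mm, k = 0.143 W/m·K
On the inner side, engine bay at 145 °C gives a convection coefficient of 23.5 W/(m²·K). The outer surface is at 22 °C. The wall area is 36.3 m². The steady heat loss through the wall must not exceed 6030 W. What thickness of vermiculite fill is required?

L ≈ 21.5 mm

Treating each layer as a thermal resistance in series:
R_inner film = 1/(h_i·A) = 1/(23.5×36.3) = 0.001172 K/W
R_aluminium = L/(kA) = 0.0025/(214×36.3) = 3.218×10^-7 K/W
R_softwood = L/(kA) = 0.06/(0.143×36.3) = 0.01156 K/W
Sum of the known resistances R_other = 0.01273 K/W
Required total resistance R_tot = ΔT/Q_allow = 123/6030 = 0.0204 K/W
R_vermiculite fill = R_tot − R_other = 0.007667 K/W
L = R·k·A = 0.007667×0.0773×36.3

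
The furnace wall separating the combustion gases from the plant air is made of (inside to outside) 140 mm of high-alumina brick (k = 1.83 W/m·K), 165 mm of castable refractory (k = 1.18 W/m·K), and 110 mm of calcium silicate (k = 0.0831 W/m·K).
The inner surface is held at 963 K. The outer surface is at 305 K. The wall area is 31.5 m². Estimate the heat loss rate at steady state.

Treating each layer as a thermal resistance in series:
R_high-alumina brick = L/(kA) = 0.14/(1.83×31.5) = 0.002429 K/W
R_castable refractory = L/(kA) = 0.165/(1.18×31.5) = 0.004439 K/W
R_calcium silicate = L/(kA) = 0.11/(0.0831×31.5) = 0.04202 K/W
R_total = 0.04889 K/W
Q = ΔT / R_total = 658 / 0.04889

Q ≈ 13500 W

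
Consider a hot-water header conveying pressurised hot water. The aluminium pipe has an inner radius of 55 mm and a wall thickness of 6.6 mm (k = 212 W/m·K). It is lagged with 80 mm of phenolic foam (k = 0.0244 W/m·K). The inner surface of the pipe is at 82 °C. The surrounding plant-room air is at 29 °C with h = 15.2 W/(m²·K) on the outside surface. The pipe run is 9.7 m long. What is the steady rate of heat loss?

Cylindrical conduction, so R = ln(r₂/r₁)/(2πkL) per layer, in series:
R_aluminium pipe wall = ln(61.6/55)/(2π×212×9.7) = 8.771×10^-6 K/W
R_phenolic foam = ln(141.6/61.6)/(2π×0.0244×9.7) = 0.5597 K/W
R_outer film = 1/(h_o·2πr_oL) = 1/(15.2×2π×0.1416×9.7) = 0.007623 K/W
R_total = 0.5673 K/W
Q = ΔT/R_total = 53/0.5673

Q ≈ 93.4 W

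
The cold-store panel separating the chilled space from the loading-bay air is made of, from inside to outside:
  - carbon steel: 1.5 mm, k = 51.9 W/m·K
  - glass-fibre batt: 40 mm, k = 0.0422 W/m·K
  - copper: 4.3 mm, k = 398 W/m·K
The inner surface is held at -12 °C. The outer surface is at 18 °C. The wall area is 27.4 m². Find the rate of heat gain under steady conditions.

Q ≈ 867 W

Thermal resistances in series:
R_carbon steel = L/(kA) = 0.0015/(51.9×27.4) = 1.055×10^-6 K/W
R_glass-fibre batt = L/(kA) = 0.04/(0.0422×27.4) = 0.03459 K/W
R_copper = L/(kA) = 0.0043/(398×27.4) = 3.943×10^-7 K/W
R_total = 0.0346 K/W
Q = ΔT / R_total = 30 / 0.0346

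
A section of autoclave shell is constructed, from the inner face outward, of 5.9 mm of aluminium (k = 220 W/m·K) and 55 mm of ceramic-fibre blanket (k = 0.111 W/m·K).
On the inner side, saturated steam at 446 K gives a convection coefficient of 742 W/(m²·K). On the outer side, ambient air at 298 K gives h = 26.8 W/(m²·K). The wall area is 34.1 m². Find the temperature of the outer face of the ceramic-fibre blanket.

T ≈ 308 K

Thermal resistances in series:
R_inner film = 1/(h_i·A) = 1/(742×34.1) = 3.952×10^-5 K/W
R_aluminium = L/(kA) = 0.0059/(220×34.1) = 7.865×10^-7 K/W
R_ceramic-fibre blanket = L/(kA) = 0.055/(0.111×34.1) = 0.01453 K/W
R_outer film = 1/(h_o·A) = 1/(26.8×34.1) = 0.001094 K/W
R_total = 0.01567 K/W;  Q = ΔT/R_total = 148/0.01567 = 9448 W
T_interface = T_inner − Q·ΣR(inner→interface) = 446 − 9450×0.01457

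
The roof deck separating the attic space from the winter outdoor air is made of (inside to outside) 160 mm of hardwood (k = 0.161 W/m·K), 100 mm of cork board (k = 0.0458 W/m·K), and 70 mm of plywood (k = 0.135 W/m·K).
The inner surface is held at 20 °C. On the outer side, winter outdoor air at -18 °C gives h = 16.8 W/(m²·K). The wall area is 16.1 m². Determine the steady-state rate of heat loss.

Q ≈ 163 W

Treating each layer as a thermal resistance in series:
R_hardwood = L/(kA) = 0.16/(0.161×16.1) = 0.06173 K/W
R_cork board = L/(kA) = 0.1/(0.0458×16.1) = 0.1356 K/W
R_plywood = L/(kA) = 0.07/(0.135×16.1) = 0.03221 K/W
R_outer film = 1/(h_o·A) = 1/(16.8×16.1) = 0.003697 K/W
R_total = 0.2332 K/W
Q = ΔT / R_total = 38 / 0.2332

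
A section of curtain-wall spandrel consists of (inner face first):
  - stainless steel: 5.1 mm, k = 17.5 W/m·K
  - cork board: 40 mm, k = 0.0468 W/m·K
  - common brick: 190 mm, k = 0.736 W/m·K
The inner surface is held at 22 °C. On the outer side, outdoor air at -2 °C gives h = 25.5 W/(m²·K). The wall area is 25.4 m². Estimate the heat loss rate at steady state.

Q ≈ 529 W

Model the wall as resistances in series:
R_stainless steel = L/(kA) = 0.0051/(17.5×25.4) = 1.147×10^-5 K/W
R_cork board = L/(kA) = 0.04/(0.0468×25.4) = 0.03365 K/W
R_common brick = L/(kA) = 0.19/(0.736×25.4) = 0.01016 K/W
R_outer film = 1/(h_o·A) = 1/(25.5×25.4) = 0.001544 K/W
R_total = 0.04537 K/W
Q = ΔT / R_total = 24 / 0.04537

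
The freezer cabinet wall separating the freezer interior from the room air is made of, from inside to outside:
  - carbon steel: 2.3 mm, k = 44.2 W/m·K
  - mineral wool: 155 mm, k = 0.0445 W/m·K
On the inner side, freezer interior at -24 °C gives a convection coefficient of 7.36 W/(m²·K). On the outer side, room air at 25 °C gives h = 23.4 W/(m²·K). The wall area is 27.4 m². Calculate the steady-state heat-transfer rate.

Thermal resistances in series:
R_inner film = 1/(h_i·A) = 1/(7.36×27.4) = 0.004959 K/W
R_carbon steel = L/(kA) = 0.0023/(44.2×27.4) = 1.899×10^-6 K/W
R_mineral wool = L/(kA) = 0.155/(0.0445×27.4) = 0.1271 K/W
R_outer film = 1/(h_o·A) = 1/(23.4×27.4) = 0.00156 K/W
R_total = 0.1336 K/W
Q = ΔT / R_total = 49 / 0.1336

Q ≈ 367 W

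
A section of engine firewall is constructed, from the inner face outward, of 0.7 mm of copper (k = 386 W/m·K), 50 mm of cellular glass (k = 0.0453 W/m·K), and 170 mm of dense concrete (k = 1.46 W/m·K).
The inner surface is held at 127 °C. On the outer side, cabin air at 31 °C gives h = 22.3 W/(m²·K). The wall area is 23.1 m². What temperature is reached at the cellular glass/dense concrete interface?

T ≈ 43.2 °C

Treating each layer as a thermal resistance in series:
R_copper = L/(kA) = 0.0007/(386×23.1) = 7.851×10^-8 K/W
R_cellular glass = L/(kA) = 0.05/(0.0453×23.1) = 0.04778 K/W
R_dense concrete = L/(kA) = 0.17/(1.46×23.1) = 0.005041 K/W
R_outer film = 1/(h_o·A) = 1/(22.3×23.1) = 0.001941 K/W
R_total = 0.05476 K/W;  Q = ΔT/R_total = 96/0.05476 = 1753 W
T_interface = T_inner − Q·ΣR(inner→interface) = 127 − 1750×0.04778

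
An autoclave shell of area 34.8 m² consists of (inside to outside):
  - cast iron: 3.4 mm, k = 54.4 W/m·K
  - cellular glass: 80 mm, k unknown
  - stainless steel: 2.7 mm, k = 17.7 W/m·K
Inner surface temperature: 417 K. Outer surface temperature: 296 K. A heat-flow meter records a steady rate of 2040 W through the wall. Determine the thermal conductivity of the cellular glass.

Series thermal resistances:
R_cast iron = L/(kA) = 0.0034/(54.4×34.8) = 1.796×10^-6 K/W
R_stainless steel = L/(kA) = 0.0027/(17.7×34.8) = 4.383×10^-6 K/W
Sum of known resistances R_other = 6.179×10^-6 K/W
Total R = ΔT/Q = 121/2040 = 0.05931 K/W
R_cellular glass = R_total − R_other = 0.05931 K/W
k = L/(R·A) = 0.08/(0.05931×34.8)

k ≈ 0.0388 W/(m·K)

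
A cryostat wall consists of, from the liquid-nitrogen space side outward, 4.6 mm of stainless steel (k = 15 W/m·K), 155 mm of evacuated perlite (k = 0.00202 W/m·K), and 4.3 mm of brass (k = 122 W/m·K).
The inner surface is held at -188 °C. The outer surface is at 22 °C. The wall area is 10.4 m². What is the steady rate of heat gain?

Thermal resistances in series:
R_stainless steel = L/(kA) = 0.0046/(15×10.4) = 2.949×10^-5 K/W
R_evacuated perlite = L/(kA) = 0.155/(0.00202×10.4) = 7.378 K/W
R_brass = L/(kA) = 0.0043/(122×10.4) = 3.389×10^-6 K/W
R_total = 7.378 K/W
Q = ΔT / R_total = 210 / 7.378

Q ≈ 28.5 W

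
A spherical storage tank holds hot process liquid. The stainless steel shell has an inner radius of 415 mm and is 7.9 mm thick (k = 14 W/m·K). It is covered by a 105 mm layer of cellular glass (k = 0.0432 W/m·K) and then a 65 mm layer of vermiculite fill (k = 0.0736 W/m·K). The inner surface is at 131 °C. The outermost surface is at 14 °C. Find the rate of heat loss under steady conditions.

Q ≈ 107 W

Spherical conduction: R = (1/r_in − 1/r_out)/(4πk) per layer; series-sum.
R_stainless steel shell = (1/0.415 − 1/0.4229)/(4π×14) = 2.559×10^-4 K/W
R_cellular glass = (1/0.4229 − 1/0.5279)/(4π×0.0432) = 0.8664 K/W
R_vermiculite fill = (1/0.5279 − 1/0.5929)/(4π×0.0736) = 0.2245 K/W
R_total = 1.091 K/W
Q = ΔT/R_total = 117/1.091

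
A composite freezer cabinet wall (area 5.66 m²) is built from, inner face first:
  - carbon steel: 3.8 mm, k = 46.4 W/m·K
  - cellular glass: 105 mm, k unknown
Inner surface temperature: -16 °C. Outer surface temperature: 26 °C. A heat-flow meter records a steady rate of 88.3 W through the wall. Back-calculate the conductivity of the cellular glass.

Thermal resistances in series:
R_carbon steel = L/(kA) = 0.0038/(46.4×5.66) = 1.447×10^-5 K/W
Sum of known resistances R_other = 1.447×10^-5 K/W
Total R = ΔT/Q = 42/88.3 = 0.4757 K/W
R_cellular glass = R_total − R_other = 0.4756 K/W
k = L/(R·A) = 0.105/(0.4756×5.66)

k ≈ 0.039 W/(m·K)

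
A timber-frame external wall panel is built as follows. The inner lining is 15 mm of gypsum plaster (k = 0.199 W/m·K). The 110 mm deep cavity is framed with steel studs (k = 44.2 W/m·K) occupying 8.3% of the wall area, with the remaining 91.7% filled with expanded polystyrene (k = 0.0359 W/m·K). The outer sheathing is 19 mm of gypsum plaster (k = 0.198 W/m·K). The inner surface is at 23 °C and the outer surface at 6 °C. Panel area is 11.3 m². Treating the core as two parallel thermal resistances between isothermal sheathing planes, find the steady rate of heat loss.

Sheathing layers in series; stud and cavity paths in parallel between them.
R_inner = 0.015/(0.199×11.3) = 0.006671 K/W
R_stud  = 0.11/(44.2×0.083×11.3) = 0.002653 K/W
R_cav   = 0.11/(0.0359×0.917×11.3) = 0.2957 K/W
1/R_core = 1/R_stud + 1/R_cav → R_core = 0.00263 K/W
R_outer = 0.019/(0.198×11.3) = 0.008492 K/W
R_total = 0.01779 K/W
Q = ΔT/R_total = 17/0.01779

Q ≈ 955 W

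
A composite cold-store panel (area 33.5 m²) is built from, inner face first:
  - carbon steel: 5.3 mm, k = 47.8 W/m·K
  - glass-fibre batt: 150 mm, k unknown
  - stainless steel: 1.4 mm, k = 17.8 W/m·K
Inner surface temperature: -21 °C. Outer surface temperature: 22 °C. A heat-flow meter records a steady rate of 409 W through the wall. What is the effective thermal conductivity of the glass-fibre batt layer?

k ≈ 0.0426 W/(m·K)

Series thermal resistances:
R_carbon steel = L/(kA) = 0.0053/(47.8×33.5) = 3.31×10^-6 K/W
R_stainless steel = L/(kA) = 0.0014/(17.8×33.5) = 2.348×10^-6 K/W
Sum of known resistances R_other = 5.658×10^-6 K/W
Total R = ΔT/Q = 43/409 = 0.1051 K/W
R_glass-fibre batt = R_total − R_other = 0.1051 K/W
k = L/(R·A) = 0.15/(0.1051×33.5)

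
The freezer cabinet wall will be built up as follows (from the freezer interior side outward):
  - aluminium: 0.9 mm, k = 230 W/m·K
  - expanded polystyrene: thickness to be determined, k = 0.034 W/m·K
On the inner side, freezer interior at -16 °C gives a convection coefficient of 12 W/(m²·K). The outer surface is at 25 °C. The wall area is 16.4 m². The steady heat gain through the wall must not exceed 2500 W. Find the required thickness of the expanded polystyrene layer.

L ≈ 6.31 mm

Thermal resistances in series:
R_inner film = 1/(h_i·A) = 1/(12×16.4) = 0.005081 K/W
R_aluminium = L/(kA) = 0.0009/(230×16.4) = 2.386×10^-7 K/W
Sum of the known resistances R_other = 0.005082 K/W
Required total resistance R_tot = ΔT/Q_allow = 41/2500 = 0.0164 K/W
R_expanded polystyrene = R_tot − R_other = 0.01132 K/W
L = R·k·A = 0.01132×0.034×16.4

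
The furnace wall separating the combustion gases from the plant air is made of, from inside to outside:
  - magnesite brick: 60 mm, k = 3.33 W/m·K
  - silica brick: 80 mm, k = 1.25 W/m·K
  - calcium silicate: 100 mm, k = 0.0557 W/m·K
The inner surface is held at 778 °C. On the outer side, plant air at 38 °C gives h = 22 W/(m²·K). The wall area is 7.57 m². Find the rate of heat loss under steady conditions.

Series thermal resistances:
R_magnesite brick = L/(kA) = 0.06/(3.33×7.57) = 0.00238 K/W
R_silica brick = L/(kA) = 0.08/(1.25×7.57) = 0.008454 K/W
R_calcium silicate = L/(kA) = 0.1/(0.0557×7.57) = 0.2372 K/W
R_outer film = 1/(h_o·A) = 1/(22×7.57) = 0.006005 K/W
R_total = 0.254 K/W
Q = ΔT / R_total = 740 / 0.254

Q ≈ 2910 W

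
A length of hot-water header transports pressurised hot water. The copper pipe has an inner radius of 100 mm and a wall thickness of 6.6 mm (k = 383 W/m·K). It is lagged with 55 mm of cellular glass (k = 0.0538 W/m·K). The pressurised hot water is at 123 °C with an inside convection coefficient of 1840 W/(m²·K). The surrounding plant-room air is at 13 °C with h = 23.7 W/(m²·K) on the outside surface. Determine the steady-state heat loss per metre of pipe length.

q′ ≈ 86.4 W/m

Per-layer cylindrical resistances, series-summed:
R_inner film = 1/(h_i·2πr₁L) = 1/(1840×2π×0.1×1) = 8.65×10^-4 K/W
R_copper pipe wall = ln(106.6/100)/(2π×383×1) = 2.656×10^-5 K/W
R_cellular glass = ln(161.6/106.6)/(2π×0.0538×1) = 1.231 K/W
R_outer film = 1/(h_o·2πr_oL) = 1/(23.7×2π×0.1616×1) = 0.04156 K/W
R_total = 1.273 K/W
Q = ΔT/R_total = 110/1.273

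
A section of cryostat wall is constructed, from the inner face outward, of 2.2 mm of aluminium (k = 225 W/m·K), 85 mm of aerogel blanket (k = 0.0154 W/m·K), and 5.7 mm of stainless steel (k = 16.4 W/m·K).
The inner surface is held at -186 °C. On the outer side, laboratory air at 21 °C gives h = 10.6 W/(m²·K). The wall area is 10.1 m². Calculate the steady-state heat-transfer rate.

Q ≈ 372 W

Treating each layer as a thermal resistance in series:
R_aluminium = L/(kA) = 0.0022/(225×10.1) = 9.681×10^-7 K/W
R_aerogel blanket = L/(kA) = 0.085/(0.0154×10.1) = 0.5465 K/W
R_stainless steel = L/(kA) = 0.0057/(16.4×10.1) = 3.441×10^-5 K/W
R_outer film = 1/(h_o·A) = 1/(10.6×10.1) = 0.009341 K/W
R_total = 0.5559 K/W
Q = ΔT / R_total = 207 / 0.5559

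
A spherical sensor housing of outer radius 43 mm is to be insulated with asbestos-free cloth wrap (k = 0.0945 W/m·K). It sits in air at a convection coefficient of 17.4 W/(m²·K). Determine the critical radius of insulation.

r_cr ≈ 10.9 mm

For a sphere r_cr = 2k/h = 2×0.0945/17.4
r_cr = 10.9 mm; since the bare radius (43 mm) is above r_cr, any added insulation will reduce heat loss.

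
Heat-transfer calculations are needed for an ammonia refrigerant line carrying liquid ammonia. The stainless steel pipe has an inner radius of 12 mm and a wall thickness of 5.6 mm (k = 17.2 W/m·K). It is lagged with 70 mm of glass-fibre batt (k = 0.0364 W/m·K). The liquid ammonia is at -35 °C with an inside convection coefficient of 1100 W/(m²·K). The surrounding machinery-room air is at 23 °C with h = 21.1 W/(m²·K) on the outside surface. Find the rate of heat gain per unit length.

q′ ≈ 8.15 W/m

For a radial system each layer contributes R = ln(r_out/r_in)/(2πkL); films add R = 1/(hA).
R_inner film = 1/(h_i·2πr₁L) = 1/(1100×2π×0.012×1) = 0.01206 K/W
R_stainless steel pipe wall = ln(17.6/12)/(2π×17.2×1) = 0.003544 K/W
R_glass-fibre batt = ln(87.6/17.6)/(2π×0.0364×1) = 7.017 K/W
R_outer film = 1/(h_o·2πr_oL) = 1/(21.1×2π×0.0876×1) = 0.08611 K/W
R_total = 7.119 K/W
Q = ΔT/R_total = 58/7.119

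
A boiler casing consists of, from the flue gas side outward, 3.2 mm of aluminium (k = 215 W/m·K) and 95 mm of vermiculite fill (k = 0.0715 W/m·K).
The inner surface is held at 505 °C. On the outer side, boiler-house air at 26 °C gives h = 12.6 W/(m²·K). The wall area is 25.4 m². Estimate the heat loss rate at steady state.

Q ≈ 8640 W

Thermal resistances in series:
R_aluminium = L/(kA) = 0.0032/(215×25.4) = 5.86×10^-7 K/W
R_vermiculite fill = L/(kA) = 0.095/(0.0715×25.4) = 0.05231 K/W
R_outer film = 1/(h_o·A) = 1/(12.6×25.4) = 0.003125 K/W
R_total = 0.05544 K/W
Q = ΔT / R_total = 479 / 0.05544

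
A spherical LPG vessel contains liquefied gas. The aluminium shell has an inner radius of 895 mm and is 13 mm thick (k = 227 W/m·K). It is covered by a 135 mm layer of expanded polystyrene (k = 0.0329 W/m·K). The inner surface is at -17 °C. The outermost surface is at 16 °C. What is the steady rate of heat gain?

Q ≈ 95.7 W

Spherical conduction: R = (1/r_in − 1/r_out)/(4πk) per layer; series-sum.
R_aluminium shell = (1/0.895 − 1/0.908)/(4π×227) = 5.608×10^-6 K/W
R_expanded polystyrene = (1/0.908 − 1/1.043)/(4π×0.0329) = 0.3448 K/W
R_total = 0.3448 K/W
Q = ΔT/R_total = 33/0.3448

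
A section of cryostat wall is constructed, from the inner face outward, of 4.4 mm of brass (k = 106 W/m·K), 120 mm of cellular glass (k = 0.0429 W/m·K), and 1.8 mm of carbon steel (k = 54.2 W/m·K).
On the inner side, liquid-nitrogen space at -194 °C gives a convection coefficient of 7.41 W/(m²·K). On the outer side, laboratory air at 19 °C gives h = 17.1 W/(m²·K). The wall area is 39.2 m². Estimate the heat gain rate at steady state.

Q ≈ 2790 W

Model the wall as resistances in series:
R_inner film = 1/(h_i·A) = 1/(7.41×39.2) = 0.003443 K/W
R_brass = L/(kA) = 0.0044/(106×39.2) = 1.059×10^-6 K/W
R_cellular glass = L/(kA) = 0.12/(0.0429×39.2) = 0.07136 K/W
R_carbon steel = L/(kA) = 0.0018/(54.2×39.2) = 8.472×10^-7 K/W
R_outer film = 1/(h_o·A) = 1/(17.1×39.2) = 0.001492 K/W
R_total = 0.07629 K/W
Q = ΔT / R_total = 213 / 0.07629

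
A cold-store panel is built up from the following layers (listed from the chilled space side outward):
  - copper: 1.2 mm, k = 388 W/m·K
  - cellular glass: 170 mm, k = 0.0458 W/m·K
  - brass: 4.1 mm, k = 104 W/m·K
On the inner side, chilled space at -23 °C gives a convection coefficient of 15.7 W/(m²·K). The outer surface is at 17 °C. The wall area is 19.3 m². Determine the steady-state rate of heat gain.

Using the resistance-network approach (series):
R_inner film = 1/(h_i·A) = 1/(15.7×19.3) = 0.0033 K/W
R_copper = L/(kA) = 0.0012/(388×19.3) = 1.602×10^-7 K/W
R_cellular glass = L/(kA) = 0.17/(0.0458×19.3) = 0.1923 K/W
R_brass = L/(kA) = 0.0041/(104×19.3) = 2.043×10^-6 K/W
R_total = 0.1956 K/W
Q = ΔT / R_total = 40 / 0.1956

Q ≈ 204 W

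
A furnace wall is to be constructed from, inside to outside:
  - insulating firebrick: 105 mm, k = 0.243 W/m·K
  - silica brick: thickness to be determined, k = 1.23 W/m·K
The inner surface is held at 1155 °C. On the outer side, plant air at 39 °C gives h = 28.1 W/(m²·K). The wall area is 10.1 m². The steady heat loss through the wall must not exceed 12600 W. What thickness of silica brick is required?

L ≈ 525 mm

Thermal resistances in series:
R_insulating firebrick = L/(kA) = 0.105/(0.243×10.1) = 0.04278 K/W
R_outer film = 1/(h_o·A) = 1/(28.1×10.1) = 0.003523 K/W
Sum of the known resistances R_other = 0.04631 K/W
Required total resistance R_tot = ΔT/Q_allow = 1116/12600 = 0.08857 K/W
R_silica brick = R_tot − R_other = 0.04227 K/W
L = R·k·A = 0.04227×1.23×10.1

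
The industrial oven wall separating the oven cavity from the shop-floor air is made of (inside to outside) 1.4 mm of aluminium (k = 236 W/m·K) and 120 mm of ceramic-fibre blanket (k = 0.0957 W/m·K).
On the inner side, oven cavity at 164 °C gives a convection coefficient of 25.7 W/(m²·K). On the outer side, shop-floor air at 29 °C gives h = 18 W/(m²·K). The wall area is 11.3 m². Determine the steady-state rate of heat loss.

Q ≈ 1130 W

Thermal resistances in series:
R_inner film = 1/(h_i·A) = 1/(25.7×11.3) = 0.003443 K/W
R_aluminium = L/(kA) = 0.0014/(236×11.3) = 5.25×10^-7 K/W
R_ceramic-fibre blanket = L/(kA) = 0.12/(0.0957×11.3) = 0.111 K/W
R_outer film = 1/(h_o·A) = 1/(18×11.3) = 0.004916 K/W
R_total = 0.1193 K/W
Q = ΔT / R_total = 135 / 0.1193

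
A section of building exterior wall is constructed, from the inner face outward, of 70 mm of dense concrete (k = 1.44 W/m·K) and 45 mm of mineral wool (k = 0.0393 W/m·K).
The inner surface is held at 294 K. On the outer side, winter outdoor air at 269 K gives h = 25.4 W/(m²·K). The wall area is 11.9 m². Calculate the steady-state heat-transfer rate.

Q ≈ 241 W

Thermal resistances in series:
R_dense concrete = L/(kA) = 0.07/(1.44×11.9) = 0.004085 K/W
R_mineral wool = L/(kA) = 0.045/(0.0393×11.9) = 0.09622 K/W
R_outer film = 1/(h_o·A) = 1/(25.4×11.9) = 0.003308 K/W
R_total = 0.1036 K/W
Q = ΔT / R_total = 25 / 0.1036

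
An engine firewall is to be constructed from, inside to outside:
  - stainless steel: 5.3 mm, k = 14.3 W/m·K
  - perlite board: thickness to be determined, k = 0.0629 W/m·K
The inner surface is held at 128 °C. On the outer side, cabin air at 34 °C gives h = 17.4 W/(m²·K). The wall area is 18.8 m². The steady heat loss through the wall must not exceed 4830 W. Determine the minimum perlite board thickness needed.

Model the wall as resistances in series:
R_stainless steel = L/(kA) = 0.0053/(14.3×18.8) = 1.971×10^-5 K/W
R_outer film = 1/(h_o·A) = 1/(17.4×18.8) = 0.003057 K/W
Sum of the known resistances R_other = 0.003077 K/W
Required total resistance R_tot = ΔT/Q_allow = 94/4830 = 0.01946 K/W
R_perlite board = R_tot − R_other = 0.01639 K/W
L = R·k·A = 0.01639×0.0629×18.8

L ≈ 19.4 mm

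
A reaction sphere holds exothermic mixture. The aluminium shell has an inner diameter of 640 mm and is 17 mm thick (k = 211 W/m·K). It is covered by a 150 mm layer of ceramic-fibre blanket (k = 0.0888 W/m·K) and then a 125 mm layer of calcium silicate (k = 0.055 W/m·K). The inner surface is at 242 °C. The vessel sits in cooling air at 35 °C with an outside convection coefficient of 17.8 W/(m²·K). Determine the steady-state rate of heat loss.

Q ≈ 144 W

Radial (spherical) resistances in series:
R_aluminium shell = (1/0.32 − 1/0.337)/(4π×211) = 5.945×10^-5 K/W
R_ceramic-fibre blanket = (1/0.337 − 1/0.487)/(4π×0.0888) = 0.819 K/W
R_calcium silicate = (1/0.487 − 1/0.612)/(4π×0.055) = 0.6068 K/W
R_outer film = 1/(h·4πr_o²) = 1/(17.8×4π×0.612²) = 0.01194 K/W
R_total = 1.438 K/W
Q = ΔT/R_total = 207/1.438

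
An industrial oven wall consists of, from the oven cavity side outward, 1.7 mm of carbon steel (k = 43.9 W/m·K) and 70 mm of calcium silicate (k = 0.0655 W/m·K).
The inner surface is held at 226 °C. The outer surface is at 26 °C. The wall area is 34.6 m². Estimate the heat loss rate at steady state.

Q ≈ 6470 W

Thermal resistances in series:
R_carbon steel = L/(kA) = 0.0017/(43.9×34.6) = 1.119×10^-6 K/W
R_calcium silicate = L/(kA) = 0.07/(0.0655×34.6) = 0.03089 K/W
R_total = 0.03089 K/W
Q = ΔT / R_total = 200 / 0.03089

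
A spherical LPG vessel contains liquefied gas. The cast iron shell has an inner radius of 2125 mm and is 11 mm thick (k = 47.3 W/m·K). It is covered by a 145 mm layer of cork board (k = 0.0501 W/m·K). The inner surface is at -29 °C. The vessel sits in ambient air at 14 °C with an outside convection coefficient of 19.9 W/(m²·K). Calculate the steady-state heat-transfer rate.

Spherical conduction: R = (1/r_in − 1/r_out)/(4πk) per layer; series-sum.
R_cast iron shell = (1/2.125 − 1/2.136)/(4π×47.3) = 4.077×10^-6 K/W
R_cork board = (1/2.136 − 1/2.281)/(4π×0.0501) = 0.04727 K/W
R_outer film = 1/(h·4πr_o²) = 1/(19.9×4π×2.281²) = 7.686×10^-4 K/W
R_total = 0.04804 K/W
Q = ΔT/R_total = 43/0.04804

Q ≈ 895 W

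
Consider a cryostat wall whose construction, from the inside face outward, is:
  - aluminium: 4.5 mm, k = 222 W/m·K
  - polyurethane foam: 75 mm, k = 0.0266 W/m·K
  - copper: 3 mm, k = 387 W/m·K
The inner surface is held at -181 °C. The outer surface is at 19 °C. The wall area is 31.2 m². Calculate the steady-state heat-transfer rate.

Q ≈ 2210 W

Model the wall as resistances in series:
R_aluminium = L/(kA) = 0.0045/(222×31.2) = 6.497×10^-7 K/W
R_polyurethane foam = L/(kA) = 0.075/(0.0266×31.2) = 0.09037 K/W
R_copper = L/(kA) = 0.003/(387×31.2) = 2.485×10^-7 K/W
R_total = 0.09037 K/W
Q = ΔT / R_total = 200 / 0.09037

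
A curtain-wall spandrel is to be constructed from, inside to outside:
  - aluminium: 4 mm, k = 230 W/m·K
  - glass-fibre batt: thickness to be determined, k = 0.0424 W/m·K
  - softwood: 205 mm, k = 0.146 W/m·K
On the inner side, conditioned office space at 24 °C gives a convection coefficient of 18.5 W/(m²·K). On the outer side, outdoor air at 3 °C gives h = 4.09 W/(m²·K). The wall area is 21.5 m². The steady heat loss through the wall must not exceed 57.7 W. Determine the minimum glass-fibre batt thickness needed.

L ≈ 260 mm

Thermal resistances in series:
R_inner film = 1/(h_i·A) = 1/(18.5×21.5) = 0.002514 K/W
R_aluminium = L/(kA) = 0.004/(230×21.5) = 8.089×10^-7 K/W
R_softwood = L/(kA) = 0.205/(0.146×21.5) = 0.06531 K/W
R_outer film = 1/(h_o·A) = 1/(4.09×21.5) = 0.01137 K/W
Sum of the known resistances R_other = 0.07919 K/W
Required total resistance R_tot = ΔT/Q_allow = 21/57.7 = 0.364 K/W
R_glass-fibre batt = R_tot − R_other = 0.2848 K/W
L = R·k·A = 0.2848×0.0424×21.5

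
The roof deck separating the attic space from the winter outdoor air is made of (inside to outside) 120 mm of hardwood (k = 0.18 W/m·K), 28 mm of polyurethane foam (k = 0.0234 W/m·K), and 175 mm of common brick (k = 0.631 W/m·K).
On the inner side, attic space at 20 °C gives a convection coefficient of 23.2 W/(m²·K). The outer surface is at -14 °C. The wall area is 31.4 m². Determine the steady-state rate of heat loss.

Q ≈ 489 W

Series thermal resistances:
R_inner film = 1/(h_i·A) = 1/(23.2×31.4) = 0.001373 K/W
R_hardwood = L/(kA) = 0.12/(0.18×31.4) = 0.02123 K/W
R_polyurethane foam = L/(kA) = 0.028/(0.0234×31.4) = 0.03811 K/W
R_common brick = L/(kA) = 0.175/(0.631×31.4) = 0.008832 K/W
R_total = 0.06954 K/W
Q = ΔT / R_total = 34 / 0.06954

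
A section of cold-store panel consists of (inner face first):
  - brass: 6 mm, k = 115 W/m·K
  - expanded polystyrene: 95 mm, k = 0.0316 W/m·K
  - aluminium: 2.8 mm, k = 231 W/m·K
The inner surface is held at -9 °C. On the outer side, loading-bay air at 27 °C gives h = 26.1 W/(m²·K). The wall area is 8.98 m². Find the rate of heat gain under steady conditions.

Thermal resistances in series:
R_brass = L/(kA) = 0.006/(115×8.98) = 5.81×10^-6 K/W
R_expanded polystyrene = L/(kA) = 0.095/(0.0316×8.98) = 0.3348 K/W
R_aluminium = L/(kA) = 0.0028/(231×8.98) = 1.35×10^-6 K/W
R_outer film = 1/(h_o·A) = 1/(26.1×8.98) = 0.004267 K/W
R_total = 0.3391 K/W
Q = ΔT / R_total = 36 / 0.3391

Q ≈ 106 W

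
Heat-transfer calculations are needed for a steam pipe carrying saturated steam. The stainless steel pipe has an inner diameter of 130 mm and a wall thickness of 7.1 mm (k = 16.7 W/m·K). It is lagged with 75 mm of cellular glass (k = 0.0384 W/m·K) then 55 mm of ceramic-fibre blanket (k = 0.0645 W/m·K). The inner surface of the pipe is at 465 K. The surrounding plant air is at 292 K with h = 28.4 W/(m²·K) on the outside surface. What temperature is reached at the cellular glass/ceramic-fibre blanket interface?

T ≈ 329 K

Radial resistances (cylindrical: R_cond = ln(r_o/r_i)/(2πkL), R_conv = 1/(h·2πrL)):
R_stainless steel pipe wall = ln(72.1/65)/(2π×16.7×1) = 9.88×10^-4 K/W
R_cellular glass = ln(147.1/72.1)/(2π×0.0384×1) = 2.955 K/W
R_ceramic-fibre blanket = ln(202.1/147.1)/(2π×0.0645×1) = 0.7838 K/W
R_outer film = 1/(h_o·2πr_oL) = 1/(28.4×2π×0.2021×1) = 0.02773 K/W
R_total = 3.768 K/W
Q = ΔT/R_total = 173/3.768
Q = 45.9 W/m
T_interface = T_inner − Q·ΣR(inner→interface) = 465 − 45.9×2.956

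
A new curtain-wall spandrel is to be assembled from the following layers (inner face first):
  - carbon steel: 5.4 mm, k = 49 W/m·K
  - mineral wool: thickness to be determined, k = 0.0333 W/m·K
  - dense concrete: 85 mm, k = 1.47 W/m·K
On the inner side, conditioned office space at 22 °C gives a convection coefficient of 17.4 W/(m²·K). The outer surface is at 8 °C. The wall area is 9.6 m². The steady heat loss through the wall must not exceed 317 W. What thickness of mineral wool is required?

Series thermal resistances:
R_inner film = 1/(h_i·A) = 1/(17.4×9.6) = 0.005987 K/W
R_carbon steel = L/(kA) = 0.0054/(49×9.6) = 1.148×10^-5 K/W
R_dense concrete = L/(kA) = 0.085/(1.47×9.6) = 0.006023 K/W
Sum of the known resistances R_other = 0.01202 K/W
Required total resistance R_tot = ΔT/Q_allow = 14/317 = 0.04416 K/W
R_mineral wool = R_tot − R_other = 0.03214 K/W
L = R·k·A = 0.03214×0.0333×9.6

L ≈ 10.3 mm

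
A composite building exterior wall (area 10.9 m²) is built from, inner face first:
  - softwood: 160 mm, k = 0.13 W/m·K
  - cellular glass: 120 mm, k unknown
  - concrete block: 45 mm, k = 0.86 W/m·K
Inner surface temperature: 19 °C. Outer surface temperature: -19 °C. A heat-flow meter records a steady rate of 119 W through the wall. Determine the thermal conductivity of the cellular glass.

k ≈ 0.0546 W/(m·K)

Using the resistance-network approach (series):
R_softwood = L/(kA) = 0.16/(0.13×10.9) = 0.1129 K/W
R_concrete block = L/(kA) = 0.045/(0.86×10.9) = 0.004801 K/W
Sum of known resistances R_other = 0.1177 K/W
Total R = ΔT/Q = 38/119 = 0.3193 K/W
R_cellular glass = R_total − R_other = 0.2016 K/W
k = L/(R·A) = 0.12/(0.2016×10.9)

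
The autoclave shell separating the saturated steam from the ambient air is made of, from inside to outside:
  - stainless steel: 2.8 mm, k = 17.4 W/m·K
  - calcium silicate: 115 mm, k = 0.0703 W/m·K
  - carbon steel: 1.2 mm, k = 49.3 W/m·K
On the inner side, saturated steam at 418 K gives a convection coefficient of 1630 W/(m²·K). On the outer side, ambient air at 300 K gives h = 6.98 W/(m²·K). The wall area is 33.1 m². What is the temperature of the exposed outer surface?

T ≈ 309 K

Treating each layer as a thermal resistance in series:
R_inner film = 1/(h_i·A) = 1/(1630×33.1) = 1.853×10^-5 K/W
R_stainless steel = L/(kA) = 0.0028/(17.4×33.1) = 4.862×10^-6 K/W
R_calcium silicate = L/(kA) = 0.115/(0.0703×33.1) = 0.04942 K/W
R_carbon steel = L/(kA) = 0.0012/(49.3×33.1) = 7.354×10^-7 K/W
R_outer film = 1/(h_o·A) = 1/(6.98×33.1) = 0.004328 K/W
R_total = 0.05377 K/W;  Q = ΔT/R_total = 118/0.05377 = 2194 W
T_interface = T_inner − Q·ΣR(inner→interface) = 418 − 2190×0.04945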